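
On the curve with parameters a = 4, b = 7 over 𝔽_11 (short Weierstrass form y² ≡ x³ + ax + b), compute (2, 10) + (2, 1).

The two points share x = 2 and their y-coordinates satisfy 10 + 1 ≡ 0 (mod 11), so they are inverses. Their sum is O.

O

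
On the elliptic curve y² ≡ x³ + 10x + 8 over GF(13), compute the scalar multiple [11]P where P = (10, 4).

Double-and-add on 11 = (1011)₂. Start with P = (10, 4) for the leading 1-bit.
double: tangent at (10, 4): λ = (3·10² + 10)/(2·4) ≡ 11/8. 8⁻¹ ≡ 5 (mod 13) since 8·5 = 40 ≡ 1, so λ ≡ 11·5 ≡ 3.
  x = λ² - 10 - 10 = 9 - 20 ≡ 2; y = λ·(10 - 2) - 4 ≡ 7. → (2, 7)
double: tangent at (2, 7): λ = (3·2² + 10)/(2·7) ≡ 9/1. 1⁻¹ ≡ 1 (mod 13), so λ ≡ 9·1 ≡ 9.
  x = λ² - 2 - 2 = 81 - 4 ≡ 12; y = λ·(2 - 12) - 7 ≡ 7. → (12, 7)
add P: (12, 7) + (10, 4). λ = (4 - 7)/(10 - 12) ≡ 10/11 mod 13. 11⁻¹ ≡ 6 (mod 13) since 11·6 = 66 ≡ 1, so λ ≡ 8.
  x = λ² - 12 - 10 = 64 - 22 ≡ 3; y = λ·(12 - 3) - 7 ≡ 0. → (3, 0)
double: (3, 0) + (3, 0): same x and y₁ ≡ -y₂, so the sum is the point at infinity.
add P: the point at infinity + (10, 4) = (10, 4) (identity).

(10, 4)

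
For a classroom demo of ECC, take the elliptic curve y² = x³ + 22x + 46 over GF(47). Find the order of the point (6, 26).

2P: tangent at (6, 26): λ = (3·6² + 22)/(2·26) ≡ 36/5. 5⁻¹ ≡ 19 (mod 47), so λ ≡ 36·19 ≡ 26.
  x = λ² - 6 - 6 = 676 - 12 ≡ 6; y = λ·(6 - 6) - 26 ≡ 21. → (6, 21)
3P: (6, 21) + (6, 26): same x and y₁ ≡ -y₂, so the sum is 𝒪.
3P = 𝒪, so the order is 3.

3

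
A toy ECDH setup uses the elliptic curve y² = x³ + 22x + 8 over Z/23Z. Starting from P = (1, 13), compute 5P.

(1, 10)

Double-and-add on 5 = (101)₂. Start with P = (1, 13) for the leading 1-bit.
double: tangent at (1, 13): λ = (3·1² + 22)/(2·13) ≡ 2/3. 3⁻¹ ≡ 8 (mod 23) since 3·8 = 24 ≡ 1, so λ ≡ 2·8 ≡ 16.
  x = λ² - 1 - 1 = 256 - 2 ≡ 1; y = λ·(1 - 1) - 13 ≡ 10. → (1, 10)
double: tangent at (1, 10): λ = (3·1² + 22)/(2·10) ≡ 2/20. 20⁻¹ ≡ 15 (mod 23) since 20·15 = 300 ≡ 1, so λ ≡ 2·15 ≡ 7.
  x = λ² - 1 - 1 = 49 - 2 ≡ 1; y = λ·(1 - 1) - 10 ≡ 13. → (1, 13)
add P: tangent at (1, 13): λ = (3·1² + 22)/(2·13) ≡ 2/3. 3⁻¹ ≡ 8 (mod 23) since 3·8 = 24 ≡ 1, so λ ≡ 2·8 ≡ 16.
  x = λ² - 1 - 1 = 256 - 2 ≡ 1; y = λ·(1 - 1) - 13 ≡ 10. → (1, 10)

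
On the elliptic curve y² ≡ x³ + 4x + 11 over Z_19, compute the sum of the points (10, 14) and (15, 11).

(10, 14) + (15, 11). λ = (11 - 14)/(15 - 10) ≡ 16/5 mod 19. 5⁻¹ ≡ 4 (mod 19) since 5·4 = 20 ≡ 1, so λ ≡ 7.
  x = λ² - 10 - 15 = 49 - 25 ≡ 5; y = λ·(10 - 5) - 14 ≡ 2. → (5, 2)

(5, 2)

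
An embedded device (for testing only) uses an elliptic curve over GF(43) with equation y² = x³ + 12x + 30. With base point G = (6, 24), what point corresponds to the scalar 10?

Repeated addition: build up to 10G.
2G: tangent at (6, 24): λ = (3·6² + 12)/(2·24) ≡ 34/5. 5⁻¹ ≡ 26 (mod 43), so λ ≡ 34·26 ≡ 24.
  x = λ² - 6 - 6 = 576 - 12 ≡ 5; y = λ·(6 - 5) - 24 ≡ 0. → (5, 0)
3G: (5, 0) + (6, 24). λ = (24 - 0)/(6 - 5) ≡ 24/1 mod 43. 1⁻¹ ≡ 1 (mod 43), so λ ≡ 24.
  x = λ² - 5 - 6 = 576 - 11 ≡ 6; y = λ·(5 - 6) - 0 ≡ 19. → (6, 19)
4G: (6, 19) + (6, 24): same x and y₁ ≡ -y₂, so the sum is ∞.
5G: ∞ + (6, 24) = (6, 24) (identity).
6G: tangent at (6, 24): λ = (3·6² + 12)/(2·24) ≡ 34/5. 5⁻¹ ≡ 26 (mod 43), so λ ≡ 34·26 ≡ 24.
  x = λ² - 6 - 6 = 576 - 12 ≡ 5; y = λ·(6 - 5) - 24 ≡ 0. → (5, 0)
7G: (5, 0) + (6, 24). λ = (24 - 0)/(6 - 5) ≡ 24/1 mod 43. 1⁻¹ ≡ 1 (mod 43), so λ ≡ 24.
  x = λ² - 5 - 6 = 576 - 11 ≡ 6; y = λ·(5 - 6) - 0 ≡ 19. → (6, 19)
8G: (6, 19) + (6, 24): same x and y₁ ≡ -y₂, so the sum is ∞.
9G: ∞ + (6, 24) = (6, 24) (identity).
10G: tangent at (6, 24): λ = (3·6² + 12)/(2·24) ≡ 34/5. 5⁻¹ ≡ 26 (mod 43), so λ ≡ 34·26 ≡ 24.
  x = λ² - 6 - 6 = 576 - 12 ≡ 5; y = λ·(6 - 5) - 24 ≡ 0. → (5, 0)

(5, 0)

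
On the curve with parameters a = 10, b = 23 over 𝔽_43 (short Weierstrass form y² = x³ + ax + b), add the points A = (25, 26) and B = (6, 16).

(28, 29)

(25, 26) + (6, 16). λ = (16 - 26)/(6 - 25) ≡ 33/24 mod 43. 24⁻¹ ≡ 9 (mod 43) since 24·9 = 216 ≡ 1, so λ ≡ 39.
  x = λ² - 25 - 6 = 1521 - 31 ≡ 28; y = λ·(25 - 28) - 26 ≡ 29. → (28, 29)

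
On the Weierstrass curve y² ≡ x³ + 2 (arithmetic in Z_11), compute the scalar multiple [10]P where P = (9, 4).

Repeated addition: build up to 10P.
2P: tangent at (9, 4): λ = (3·9² + 0)/(2·4) ≡ 1/8. 8⁻¹ ≡ 7 (mod 11), so λ ≡ 1·7 ≡ 7.
  x = λ² - 9 - 9 = 49 - 18 ≡ 9; y = λ·(9 - 9) - 4 ≡ 7. → (9, 7)
3P: (9, 7) + (9, 4): same x and y₁ ≡ -y₂, so the sum is ∞.
4P: ∞ + (9, 4) = (9, 4) (identity).
5P: tangent at (9, 4): λ = (3·9² + 0)/(2·4) ≡ 1/8. 8⁻¹ ≡ 7 (mod 11), so λ ≡ 1·7 ≡ 7.
  x = λ² - 9 - 9 = 49 - 18 ≡ 9; y = λ·(9 - 9) - 4 ≡ 7. → (9, 7)
6P: (9, 7) + (9, 4): same x and y₁ ≡ -y₂, so the sum is ∞.
7P: ∞ + (9, 4) = (9, 4) (identity).
8P: tangent at (9, 4): λ = (3·9² + 0)/(2·4) ≡ 1/8. 8⁻¹ ≡ 7 (mod 11), so λ ≡ 1·7 ≡ 7.
  x = λ² - 9 - 9 = 49 - 18 ≡ 9; y = λ·(9 - 9) - 4 ≡ 7. → (9, 7)
9P: (9, 7) + (9, 4): same x and y₁ ≡ -y₂, so the sum is ∞.
10P: ∞ + (9, 4) = (9, 4) (identity).

(9, 4)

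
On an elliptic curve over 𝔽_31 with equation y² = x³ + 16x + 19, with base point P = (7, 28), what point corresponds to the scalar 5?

(22, 13)

Double-and-add on 5 = (101)₂. Start with P = (7, 28) for the leading 1-bit.
double: tangent at (7, 28): λ = (3·7² + 16)/(2·28) ≡ 8/25. 25⁻¹ ≡ 5 (mod 31), so λ ≡ 8·5 ≡ 9.
  x = λ² - 7 - 7 = 81 - 14 ≡ 5; y = λ·(7 - 5) - 28 ≡ 21. → (5, 21)
double: tangent at (5, 21): λ = (3·5² + 16)/(2·21) ≡ 29/11. 11⁻¹ ≡ 17 (mod 31), so λ ≡ 29·17 ≡ 28.
  x = λ² - 5 - 5 = 784 - 10 ≡ 30; y = λ·(5 - 30) - 21 ≡ 23. → (30, 23)
add P: (30, 23) + (7, 28). λ = (28 - 23)/(7 - 30) ≡ 5/8 mod 31. 8⁻¹ ≡ 4 (mod 31) since 8·4 = 32 ≡ 1, so λ ≡ 20.
  x = λ² - 30 - 7 = 400 - 37 ≡ 22; y = λ·(30 - 22) - 23 ≡ 13. → (22, 13)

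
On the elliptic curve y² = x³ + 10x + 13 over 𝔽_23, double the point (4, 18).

tangent at (4, 18): λ = (3·4² + 10)/(2·18) ≡ 12/13. 13⁻¹ ≡ 16 (mod 23) since 13·16 = 208 ≡ 1, so λ ≡ 12·16 ≡ 8.
  x = λ² - 4 - 4 = 64 - 8 ≡ 10; y = λ·(4 - 10) - 18 ≡ 3. → (10, 3)

(10, 3)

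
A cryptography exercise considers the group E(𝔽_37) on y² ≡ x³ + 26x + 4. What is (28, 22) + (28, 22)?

tangent at (28, 22): λ = (3·28² + 26)/(2·22) ≡ 10/7. 7⁻¹ ≡ 16 (mod 37) since 7·16 = 112 ≡ 1, so λ ≡ 10·16 ≡ 12.
  x = λ² - 28 - 28 = 144 - 56 ≡ 14; y = λ·(28 - 14) - 22 ≡ 35. → (14, 35)

(14, 35)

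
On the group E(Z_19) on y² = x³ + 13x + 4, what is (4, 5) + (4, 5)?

(18, 16)

tangent at (4, 5): λ = (3·4² + 13)/(2·5) ≡ 4/10. 10⁻¹ ≡ 2 (mod 19) since 10·2 = 20 ≡ 1, so λ ≡ 4·2 ≡ 8.
  x = λ² - 4 - 4 = 64 - 8 ≡ 18; y = λ·(4 - 18) - 5 ≡ 16. → (18, 16)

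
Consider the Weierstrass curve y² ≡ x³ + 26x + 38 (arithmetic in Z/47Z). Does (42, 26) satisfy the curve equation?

yes

y² = 26² ≡ 18; x³ + 26x + 38 = 75218 ≡ 18 (mod 47). 18 = 18.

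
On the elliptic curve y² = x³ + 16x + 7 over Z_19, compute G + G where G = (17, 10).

tangent at (17, 10): λ = (3·17² + 16)/(2·10) ≡ 9/1. 1⁻¹ ≡ 1 (mod 19) since 1·1 = 1 ≡ 1, so λ ≡ 9·1 ≡ 9.
  x = λ² - 17 - 17 = 81 - 34 ≡ 9; y = λ·(17 - 9) - 10 ≡ 5. → (9, 5)

(9, 5)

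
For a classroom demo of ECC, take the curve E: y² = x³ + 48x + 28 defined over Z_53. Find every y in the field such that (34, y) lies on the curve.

none

x³ + 48x + 28 = 40964 ≡ 48 (mod 53).
48 is a non-residue mod 53; no y exists.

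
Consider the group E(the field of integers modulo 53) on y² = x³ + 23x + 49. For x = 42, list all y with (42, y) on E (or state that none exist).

x³ + 23x + 49 = 75103 ≡ 2 (mod 53).
2 is a non-residue mod 53; no y exists.

none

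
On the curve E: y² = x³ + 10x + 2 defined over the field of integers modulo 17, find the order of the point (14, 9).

11

2P: tangent at (14, 9): λ = (3·14² + 10)/(2·9) ≡ 3/1. 1⁻¹ ≡ 1 (mod 17), so λ ≡ 3·1 ≡ 3.
  x = λ² - 14 - 14 = 9 - 28 ≡ 15; y = λ·(14 - 15) - 9 ≡ 5. → (15, 5)
3P: (15, 5) + (14, 9). λ = (9 - 5)/(14 - 15) ≡ 4/16 mod 17. 16⁻¹ ≡ 16 (mod 17) since 16·16 = 256 ≡ 1, so λ ≡ 13.
  x = λ² - 15 - 14 = 169 - 29 ≡ 4; y = λ·(15 - 4) - 5 ≡ 2. → (4, 2)
4P: (4, 2) + (14, 9). λ = (9 - 2)/(14 - 4) ≡ 7/10 mod 17. 10⁻¹ ≡ 12 (mod 17), so λ ≡ 16.
  x = λ² - 4 - 14 = 256 - 18 ≡ 0; y = λ·(4 - 0) - 2 ≡ 11. → (0, 11)
5P: (0, 11) + (14, 9). λ = (9 - 11)/(14 - 0) ≡ 15/14 mod 17. 14⁻¹ ≡ 11 (mod 17) since 14·11 = 154 ≡ 1, so λ ≡ 12.
  x = λ² - 0 - 14 = 144 - 14 ≡ 11; y = λ·(0 - 11) - 11 ≡ 10. → (11, 10)
6P: (11, 10) + (14, 9). λ = (9 - 10)/(14 - 11) ≡ 16/3 mod 17. 3⁻¹ ≡ 6 (mod 17), so λ ≡ 11.
  x = λ² - 11 - 14 = 121 - 25 ≡ 11; y = λ·(11 - 11) - 10 ≡ 7. → (11, 7)
7P: (11, 7) + (14, 9). λ = (9 - 7)/(14 - 11) ≡ 2/3 mod 17. 3⁻¹ ≡ 6 (mod 17) since 3·6 = 18 ≡ 1, so λ ≡ 12.
  x = λ² - 11 - 14 = 144 - 25 ≡ 0; y = λ·(11 - 0) - 7 ≡ 6. → (0, 6)
8P: (0, 6) + (14, 9). λ = (9 - 6)/(14 - 0) ≡ 3/14 mod 17. 14⁻¹ ≡ 11 (mod 17), so λ ≡ 16.
  x = λ² - 0 - 14 = 256 - 14 ≡ 4; y = λ·(0 - 4) - 6 ≡ 15. → (4, 15)
9P: (4, 15) + (14, 9). λ = (9 - 15)/(14 - 4) ≡ 11/10 mod 17. 10⁻¹ ≡ 12 (mod 17), so λ ≡ 13.
  x = λ² - 4 - 14 = 169 - 18 ≡ 15; y = λ·(4 - 15) - 15 ≡ 12. → (15, 12)
10P: (15, 12) + (14, 9). λ = (9 - 12)/(14 - 15) ≡ 14/16 mod 17. 16⁻¹ ≡ 16 (mod 17) since 16·16 = 256 ≡ 1, so λ ≡ 3.
  x = λ² - 15 - 14 = 9 - 29 ≡ 14; y = λ·(15 - 14) - 12 ≡ 8. → (14, 8)
11P: (14, 8) + (14, 9): same x and y₁ ≡ -y₂, so the sum is O.
11P = O, so the order is 11.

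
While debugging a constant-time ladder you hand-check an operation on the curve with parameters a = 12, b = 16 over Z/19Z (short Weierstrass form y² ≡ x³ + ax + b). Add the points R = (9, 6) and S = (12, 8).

(9, 6) + (12, 8). λ = (8 - 6)/(12 - 9) ≡ 2/3 mod 19. 3⁻¹ ≡ 13 (mod 19), so λ ≡ 7.
  x = λ² - 9 - 12 = 49 - 21 ≡ 9; y = λ·(9 - 9) - 6 ≡ 13. → (9, 13)

(9, 13)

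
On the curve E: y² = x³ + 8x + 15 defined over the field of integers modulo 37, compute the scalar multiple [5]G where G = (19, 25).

Double-and-add on 5 = (101)₂. Start with G = (19, 25) for the leading 1-bit.
double: tangent at (19, 25): λ = (3·19² + 8)/(2·25) ≡ 18/13. 13⁻¹ ≡ 20 (mod 37), so λ ≡ 18·20 ≡ 27.
  x = λ² - 19 - 19 = 729 - 38 ≡ 25; y = λ·(19 - 25) - 25 ≡ 35. → (25, 35)
double: tangent at (25, 35): λ = (3·25² + 8)/(2·35) ≡ 33/33. 33⁻¹ ≡ 9 (mod 37) since 33·9 = 297 ≡ 1, so λ ≡ 33·9 ≡ 1.
  x = λ² - 25 - 25 = 1 - 50 ≡ 25; y = λ·(25 - 25) - 35 ≡ 2. → (25, 2)
add G: (25, 2) + (19, 25). λ = (25 - 2)/(19 - 25) ≡ 23/31 mod 37. 31⁻¹ ≡ 6 (mod 37), so λ ≡ 27.
  x = λ² - 25 - 19 = 729 - 44 ≡ 19; y = λ·(25 - 19) - 2 ≡ 12. → (19, 12)

(19, 12)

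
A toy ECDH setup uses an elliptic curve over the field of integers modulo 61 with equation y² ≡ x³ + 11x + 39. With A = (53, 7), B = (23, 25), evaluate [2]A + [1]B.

(11, 24)

First 2A:
Repeated addition: build up to 2A.
2A: tangent at (53, 7): λ = (3·53² + 11)/(2·7) ≡ 20/14. 14⁻¹ ≡ 48 (mod 61), so λ ≡ 20·48 ≡ 45.
  x = λ² - 53 - 53 = 2025 - 106 ≡ 28; y = λ·(53 - 28) - 7 ≡ 20. → (28, 20)
2A = (28, 20).
Finally 2A + B:
(28, 20) + (23, 25). λ = (25 - 20)/(23 - 28) ≡ 5/56 mod 61. 56⁻¹ ≡ 12 (mod 61), so λ ≡ 60.
  x = λ² - 28 - 23 = 3600 - 51 ≡ 11; y = λ·(28 - 11) - 20 ≡ 24. → (11, 24)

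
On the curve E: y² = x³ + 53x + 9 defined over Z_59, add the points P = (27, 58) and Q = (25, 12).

(5, 35)

(27, 58) + (25, 12). λ = (12 - 58)/(25 - 27) ≡ 13/57 mod 59. 57⁻¹ ≡ 29 (mod 59), so λ ≡ 23.
  x = λ² - 27 - 25 = 529 - 52 ≡ 5; y = λ·(27 - 5) - 58 ≡ 35. → (5, 35)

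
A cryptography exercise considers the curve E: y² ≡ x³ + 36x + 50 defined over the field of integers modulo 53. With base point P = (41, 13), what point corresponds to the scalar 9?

Repeated addition: build up to 9P.
2P: tangent at (41, 13): λ = (3·41² + 36)/(2·13) ≡ 44/26. 26⁻¹ ≡ 51 (mod 53), so λ ≡ 44·51 ≡ 18.
  x = λ² - 41 - 41 = 324 - 82 ≡ 30; y = λ·(41 - 30) - 13 ≡ 26. → (30, 26)
3P: (30, 26) + (41, 13). λ = (13 - 26)/(41 - 30) ≡ 40/11 mod 53. 11⁻¹ ≡ 29 (mod 53) since 11·29 = 319 ≡ 1, so λ ≡ 47.
  x = λ² - 30 - 41 = 2209 - 71 ≡ 18; y = λ·(30 - 18) - 26 ≡ 8. → (18, 8)
4P: (18, 8) + (41, 13). λ = (13 - 8)/(41 - 18) ≡ 5/23 mod 53. 23⁻¹ ≡ 30 (mod 53), so λ ≡ 44.
  x = λ² - 18 - 41 = 1936 - 59 ≡ 22; y = λ·(18 - 22) - 8 ≡ 28. → (22, 28)
5P: (22, 28) + (41, 13). λ = (13 - 28)/(41 - 22) ≡ 38/19 mod 53. 19⁻¹ ≡ 14 (mod 53), so λ ≡ 2.
  x = λ² - 22 - 41 = 4 - 63 ≡ 47; y = λ·(22 - 47) - 28 ≡ 28. → (47, 28)
6P: (47, 28) + (41, 13). λ = (13 - 28)/(41 - 47) ≡ 38/47 mod 53. 47⁻¹ ≡ 44 (mod 53), so λ ≡ 29.
  x = λ² - 47 - 41 = 841 - 88 ≡ 11; y = λ·(47 - 11) - 28 ≡ 9. → (11, 9)
7P: (11, 9) + (41, 13). λ = (13 - 9)/(41 - 11) ≡ 4/30 mod 53. 30⁻¹ ≡ 23 (mod 53), so λ ≡ 39.
  x = λ² - 11 - 41 = 1521 - 52 ≡ 38; y = λ·(11 - 38) - 9 ≡ 51. → (38, 51)
8P: (38, 51) + (41, 13). λ = (13 - 51)/(41 - 38) ≡ 15/3 mod 53. 3⁻¹ ≡ 18 (mod 53) since 3·18 = 54 ≡ 1, so λ ≡ 5.
  x = λ² - 38 - 41 = 25 - 79 ≡ 52; y = λ·(38 - 52) - 51 ≡ 38. → (52, 38)
9P: (52, 38) + (41, 13). λ = (13 - 38)/(41 - 52) ≡ 28/42 mod 53. 42⁻¹ ≡ 24 (mod 53) since 42·24 = 1008 ≡ 1, so λ ≡ 36.
  x = λ² - 52 - 41 = 1296 - 93 ≡ 37; y = λ·(52 - 37) - 38 ≡ 25. → (37, 25)

(37, 25)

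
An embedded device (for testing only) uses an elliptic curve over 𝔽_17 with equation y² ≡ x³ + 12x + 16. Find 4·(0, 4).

(12, 16)

Write P = (0, 4).
Double-and-add on 4 = (100)₂. Start with P = (0, 4) for the leading 1-bit.
double: tangent at (0, 4): λ = (3·0² + 12)/(2·4) ≡ 12/8. 8⁻¹ ≡ 15 (mod 17), so λ ≡ 12·15 ≡ 10.
  x = λ² - 0 - 0 = 100 - 0 ≡ 15; y = λ·(0 - 15) - 4 ≡ 16. → (15, 16)
double: tangent at (15, 16): λ = (3·15² + 12)/(2·16) ≡ 7/15. 15⁻¹ ≡ 8 (mod 17), so λ ≡ 7·8 ≡ 5.
  x = λ² - 15 - 15 = 25 - 30 ≡ 12; y = λ·(15 - 12) - 16 ≡ 16. → (12, 16)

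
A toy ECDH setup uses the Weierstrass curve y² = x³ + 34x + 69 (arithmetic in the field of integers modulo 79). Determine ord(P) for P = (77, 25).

2P: tangent at (77, 25): λ = (3·77² + 34)/(2·25) ≡ 46/50. 50⁻¹ ≡ 49 (mod 79) since 50·49 = 2450 ≡ 1, so λ ≡ 46·49 ≡ 42.
  x = λ² - 77 - 77 = 1764 - 154 ≡ 30; y = λ·(77 - 30) - 25 ≡ 53. → (30, 53)
3P: (30, 53) + (77, 25). λ = (25 - 53)/(77 - 30) ≡ 51/47 mod 79. 47⁻¹ ≡ 37 (mod 79), so λ ≡ 70.
  x = λ² - 30 - 77 = 4900 - 107 ≡ 53; y = λ·(30 - 53) - 53 ≡ 75. → (53, 75)
4P: (53, 75) + (77, 25). λ = (25 - 75)/(77 - 53) ≡ 29/24 mod 79. 24⁻¹ ≡ 56 (mod 79), so λ ≡ 44.
  x = λ² - 53 - 77 = 1936 - 130 ≡ 68; y = λ·(53 - 68) - 75 ≡ 55. → (68, 55)
5P: (68, 55) + (77, 25). λ = (25 - 55)/(77 - 68) ≡ 49/9 mod 79. 9⁻¹ ≡ 44 (mod 79), so λ ≡ 23.
  x = λ² - 68 - 77 = 529 - 145 ≡ 68; y = λ·(68 - 68) - 55 ≡ 24. → (68, 24)
6P: (68, 24) + (77, 25). λ = (25 - 24)/(77 - 68) ≡ 1/9 mod 79. 9⁻¹ ≡ 44 (mod 79) since 9·44 = 396 ≡ 1, so λ ≡ 44.
  x = λ² - 68 - 77 = 1936 - 145 ≡ 53; y = λ·(68 - 53) - 24 ≡ 4. → (53, 4)
7P: (53, 4) + (77, 25). λ = (25 - 4)/(77 - 53) ≡ 21/24 mod 79. 24⁻¹ ≡ 56 (mod 79), so λ ≡ 70.
  x = λ² - 53 - 77 = 4900 - 130 ≡ 30; y = λ·(53 - 30) - 4 ≡ 26. → (30, 26)
8P: (30, 26) + (77, 25). λ = (25 - 26)/(77 - 30) ≡ 78/47 mod 79. 47⁻¹ ≡ 37 (mod 79), so λ ≡ 42.
  x = λ² - 30 - 77 = 1764 - 107 ≡ 77; y = λ·(30 - 77) - 26 ≡ 54. → (77, 54)
9P: (77, 54) + (77, 25): same x and y₁ ≡ -y₂, so the sum is ∞.
9P = ∞, so the order is 9.

9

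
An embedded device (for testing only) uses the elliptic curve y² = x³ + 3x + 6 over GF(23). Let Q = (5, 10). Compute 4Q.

Repeated addition: build up to 4Q.
2Q: tangent at (5, 10): λ = (3·5² + 3)/(2·10) ≡ 9/20. 20⁻¹ ≡ 15 (mod 23) since 20·15 = 300 ≡ 1, so λ ≡ 9·15 ≡ 20.
  x = λ² - 5 - 5 = 400 - 10 ≡ 22; y = λ·(5 - 22) - 10 ≡ 18. → (22, 18)
3Q: (22, 18) + (5, 10). λ = (10 - 18)/(5 - 22) ≡ 15/6 mod 23. 6⁻¹ ≡ 4 (mod 23) since 6·4 = 24 ≡ 1, so λ ≡ 14.
  x = λ² - 22 - 5 = 196 - 27 ≡ 8; y = λ·(22 - 8) - 18 ≡ 17. → (8, 17)
4Q: (8, 17) + (5, 10). λ = (10 - 17)/(5 - 8) ≡ 16/20 mod 23. 20⁻¹ ≡ 15 (mod 23), so λ ≡ 10.
  x = λ² - 8 - 5 = 100 - 13 ≡ 18; y = λ·(8 - 18) - 17 ≡ 21. → (18, 21)

(18, 21)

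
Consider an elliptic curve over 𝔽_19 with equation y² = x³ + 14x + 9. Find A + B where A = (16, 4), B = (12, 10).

(16, 4) + (12, 10). λ = (10 - 4)/(12 - 16) ≡ 6/15 mod 19. 15⁻¹ ≡ 14 (mod 19) since 15·14 = 210 ≡ 1, so λ ≡ 8.
  x = λ² - 16 - 12 = 64 - 28 ≡ 17; y = λ·(16 - 17) - 4 ≡ 7. → (17, 7)

(17, 7)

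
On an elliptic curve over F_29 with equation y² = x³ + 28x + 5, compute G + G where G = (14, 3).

(8, 4)

tangent at (14, 3): λ = (3·14² + 28)/(2·3) ≡ 7/6. 6⁻¹ ≡ 5 (mod 29), so λ ≡ 7·5 ≡ 6.
  x = λ² - 14 - 14 = 36 - 28 ≡ 8; y = λ·(14 - 8) - 3 ≡ 4. → (8, 4)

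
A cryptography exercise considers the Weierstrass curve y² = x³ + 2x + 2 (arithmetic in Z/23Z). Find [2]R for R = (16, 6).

(15, 16)

tangent at (16, 6): λ = (3·16² + 2)/(2·6) ≡ 11/12. 12⁻¹ ≡ 2 (mod 23), so λ ≡ 11·2 ≡ 22.
  x = λ² - 16 - 16 = 484 - 32 ≡ 15; y = λ·(16 - 15) - 6 ≡ 16. → (15, 16)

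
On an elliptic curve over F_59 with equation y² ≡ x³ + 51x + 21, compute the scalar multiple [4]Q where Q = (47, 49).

Double-and-add on 4 = (100)₂. Start with Q = (47, 49) for the leading 1-bit.
double: tangent at (47, 49): λ = (3·47² + 51)/(2·49) ≡ 11/39. 39⁻¹ ≡ 56 (mod 59), so λ ≡ 11·56 ≡ 26.
  x = λ² - 47 - 47 = 676 - 94 ≡ 51; y = λ·(47 - 51) - 49 ≡ 24. → (51, 24)
double: tangent at (51, 24): λ = (3·51² + 51)/(2·24) ≡ 7/48. 48⁻¹ ≡ 16 (mod 59), so λ ≡ 7·16 ≡ 53.
  x = λ² - 51 - 51 = 2809 - 102 ≡ 52; y = λ·(51 - 52) - 24 ≡ 41. → (52, 41)

(52, 41)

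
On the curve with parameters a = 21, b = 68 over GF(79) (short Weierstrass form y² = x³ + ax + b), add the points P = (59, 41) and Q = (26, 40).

(59, 38)

(59, 41) + (26, 40). λ = (40 - 41)/(26 - 59) ≡ 78/46 mod 79. 46⁻¹ ≡ 67 (mod 79), so λ ≡ 12.
  x = λ² - 59 - 26 = 144 - 85 ≡ 59; y = λ·(59 - 59) - 41 ≡ 38. → (59, 38)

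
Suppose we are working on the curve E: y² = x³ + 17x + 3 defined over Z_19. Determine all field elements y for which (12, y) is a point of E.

4, 15

x³ + 17x + 3 = 1935 ≡ 16 (mod 19).
Square roots of 16 mod 19: 4 and 15 (since 4² = 16 ≡ 16).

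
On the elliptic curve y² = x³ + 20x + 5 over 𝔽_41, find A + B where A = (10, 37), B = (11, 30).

(28, 7)

(10, 37) + (11, 30). λ = (30 - 37)/(11 - 10) ≡ 34/1 mod 41. 1⁻¹ ≡ 1 (mod 41), so λ ≡ 34.
  x = λ² - 10 - 11 = 1156 - 21 ≡ 28; y = λ·(10 - 28) - 37 ≡ 7. → (28, 7)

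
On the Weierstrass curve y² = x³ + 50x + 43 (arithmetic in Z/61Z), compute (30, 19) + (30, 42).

The two points share x = 30 and their y-coordinates satisfy 19 + 42 ≡ 0 (mod 61), so they are inverses. Their sum is 𝒪.

O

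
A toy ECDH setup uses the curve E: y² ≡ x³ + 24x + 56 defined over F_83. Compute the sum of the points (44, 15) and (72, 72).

(44, 15) + (72, 72). λ = (72 - 15)/(72 - 44) ≡ 57/28 mod 83. 28⁻¹ ≡ 3 (mod 83), so λ ≡ 5.
  x = λ² - 44 - 72 = 25 - 116 ≡ 75; y = λ·(44 - 75) - 15 ≡ 79. → (75, 79)

(75, 79)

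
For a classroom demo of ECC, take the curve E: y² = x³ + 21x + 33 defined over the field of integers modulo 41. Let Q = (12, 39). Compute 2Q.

tangent at (12, 39): λ = (3·12² + 21)/(2·39) ≡ 2/37. 37⁻¹ ≡ 10 (mod 41) since 37·10 = 370 ≡ 1, so λ ≡ 2·10 ≡ 20.
  x = λ² - 12 - 12 = 400 - 24 ≡ 7; y = λ·(12 - 7) - 39 ≡ 20. → (7, 20)

(7, 20)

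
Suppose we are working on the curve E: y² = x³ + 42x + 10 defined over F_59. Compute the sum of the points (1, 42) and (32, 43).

(33, 35)

(1, 42) + (32, 43). λ = (43 - 42)/(32 - 1) ≡ 1/31 mod 59. 31⁻¹ ≡ 40 (mod 59), so λ ≡ 40.
  x = λ² - 1 - 32 = 1600 - 33 ≡ 33; y = λ·(1 - 33) - 42 ≡ 35. → (33, 35)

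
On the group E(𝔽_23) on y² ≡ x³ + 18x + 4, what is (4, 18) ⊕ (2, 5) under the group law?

(19, 11)

(4, 18) + (2, 5). λ = (5 - 18)/(2 - 4) ≡ 10/21 mod 23. 21⁻¹ ≡ 11 (mod 23), so λ ≡ 18.
  x = λ² - 4 - 2 = 324 - 6 ≡ 19; y = λ·(4 - 19) - 18 ≡ 11. → (19, 11)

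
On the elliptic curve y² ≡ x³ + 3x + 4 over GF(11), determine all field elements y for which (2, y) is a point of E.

x³ + 3x + 4 = 18 ≡ 7 (mod 11).
7 is a non-residue mod 11; no y exists.

none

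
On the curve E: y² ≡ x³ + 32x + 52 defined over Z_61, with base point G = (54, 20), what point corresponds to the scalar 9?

(36, 55)

Repeated addition: build up to 9G.
2G: tangent at (54, 20): λ = (3·54² + 32)/(2·20) ≡ 57/40. 40⁻¹ ≡ 29 (mod 61), so λ ≡ 57·29 ≡ 6.
  x = λ² - 54 - 54 = 36 - 108 ≡ 50; y = λ·(54 - 50) - 20 ≡ 4. → (50, 4)
3G: (50, 4) + (54, 20). λ = (20 - 4)/(54 - 50) ≡ 16/4 mod 61. 4⁻¹ ≡ 46 (mod 61), so λ ≡ 4.
  x = λ² - 50 - 54 = 16 - 104 ≡ 34; y = λ·(50 - 34) - 4 ≡ 60. → (34, 60)
4G: (34, 60) + (54, 20). λ = (20 - 60)/(54 - 34) ≡ 21/20 mod 61. 20⁻¹ ≡ 58 (mod 61) since 20·58 = 1160 ≡ 1, so λ ≡ 59.
  x = λ² - 34 - 54 = 3481 - 88 ≡ 38; y = λ·(34 - 38) - 60 ≡ 9. → (38, 9)
5G: (38, 9) + (54, 20). λ = (20 - 9)/(54 - 38) ≡ 11/16 mod 61. 16⁻¹ ≡ 42 (mod 61) since 16·42 = 672 ≡ 1, so λ ≡ 35.
  x = λ² - 38 - 54 = 1225 - 92 ≡ 35; y = λ·(38 - 35) - 9 ≡ 35. → (35, 35)
6G: (35, 35) + (54, 20). λ = (20 - 35)/(54 - 35) ≡ 46/19 mod 61. 19⁻¹ ≡ 45 (mod 61), so λ ≡ 57.
  x = λ² - 35 - 54 = 3249 - 89 ≡ 49; y = λ·(35 - 49) - 35 ≡ 21. → (49, 21)
7G: (49, 21) + (54, 20). λ = (20 - 21)/(54 - 49) ≡ 60/5 mod 61. 5⁻¹ ≡ 49 (mod 61) since 5·49 = 245 ≡ 1, so λ ≡ 12.
  x = λ² - 49 - 54 = 144 - 103 ≡ 41; y = λ·(49 - 41) - 21 ≡ 14. → (41, 14)
8G: (41, 14) + (54, 20). λ = (20 - 14)/(54 - 41) ≡ 6/13 mod 61. 13⁻¹ ≡ 47 (mod 61), so λ ≡ 38.
  x = λ² - 41 - 54 = 1444 - 95 ≡ 7; y = λ·(41 - 7) - 14 ≡ 58. → (7, 58)
9G: (7, 58) + (54, 20). λ = (20 - 58)/(54 - 7) ≡ 23/47 mod 61. 47⁻¹ ≡ 13 (mod 61) since 47·13 = 611 ≡ 1, so λ ≡ 55.
  x = λ² - 7 - 54 = 3025 - 61 ≡ 36; y = λ·(7 - 36) - 58 ≡ 55. → (36, 55)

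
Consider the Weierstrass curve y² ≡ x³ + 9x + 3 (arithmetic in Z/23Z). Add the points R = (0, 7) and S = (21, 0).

(20, 15)

(0, 7) + (21, 0). λ = (0 - 7)/(21 - 0) ≡ 16/21 mod 23. 21⁻¹ ≡ 11 (mod 23) since 21·11 = 231 ≡ 1, so λ ≡ 15.
  x = λ² - 0 - 21 = 225 - 21 ≡ 20; y = λ·(0 - 20) - 7 ≡ 15. → (20, 15)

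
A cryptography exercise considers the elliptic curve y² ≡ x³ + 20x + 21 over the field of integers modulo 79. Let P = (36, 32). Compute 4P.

(37, 8)

Double-and-add on 4 = (100)₂. Start with P = (36, 32) for the leading 1-bit.
double: tangent at (36, 32): λ = (3·36² + 20)/(2·32) ≡ 37/64. 64⁻¹ ≡ 21 (mod 79) since 64·21 = 1344 ≡ 1, so λ ≡ 37·21 ≡ 66.
  x = λ² - 36 - 36 = 4356 - 72 ≡ 18; y = λ·(36 - 18) - 32 ≡ 50. → (18, 50)
double: tangent at (18, 50): λ = (3·18² + 20)/(2·50) ≡ 44/21. 21⁻¹ ≡ 64 (mod 79), so λ ≡ 44·64 ≡ 51.
  x = λ² - 18 - 18 = 2601 - 36 ≡ 37; y = λ·(18 - 37) - 50 ≡ 8. → (37, 8)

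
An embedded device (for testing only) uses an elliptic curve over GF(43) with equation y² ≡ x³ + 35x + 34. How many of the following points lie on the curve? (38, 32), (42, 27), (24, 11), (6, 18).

3

(38, 32): 32² ≡ 35, rhs ≡ 35 → on.
(42, 27): 27² ≡ 41, rhs ≡ 41 → on.
(24, 11): 11² ≡ 35, rhs ≡ 35 → on.
(6, 18): 18² ≡ 23, rhs ≡ 30 → off.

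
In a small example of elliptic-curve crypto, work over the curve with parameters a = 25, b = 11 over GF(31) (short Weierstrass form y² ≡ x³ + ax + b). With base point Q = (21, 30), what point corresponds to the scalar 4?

(27, 23)

Repeated addition: build up to 4Q.
2Q: tangent at (21, 30): λ = (3·21² + 25)/(2·30) ≡ 15/29. 29⁻¹ ≡ 15 (mod 31), so λ ≡ 15·15 ≡ 8.
  x = λ² - 21 - 21 = 64 - 42 ≡ 22; y = λ·(21 - 22) - 30 ≡ 24. → (22, 24)
3Q: (22, 24) + (21, 30). λ = (30 - 24)/(21 - 22) ≡ 6/30 mod 31. 30⁻¹ ≡ 30 (mod 31), so λ ≡ 25.
  x = λ² - 22 - 21 = 625 - 43 ≡ 24; y = λ·(22 - 24) - 24 ≡ 19. → (24, 19)
4Q: (24, 19) + (21, 30). λ = (30 - 19)/(21 - 24) ≡ 11/28 mod 31. 28⁻¹ ≡ 10 (mod 31) since 28·10 = 280 ≡ 1, so λ ≡ 17.
  x = λ² - 24 - 21 = 289 - 45 ≡ 27; y = λ·(24 - 27) - 19 ≡ 23. → (27, 23)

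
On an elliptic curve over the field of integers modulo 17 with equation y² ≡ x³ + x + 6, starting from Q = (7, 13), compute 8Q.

(1, 5)

Double-and-add on 8 = (1000)₂. Start with Q = (7, 13) for the leading 1-bit.
double: tangent at (7, 13): λ = (3·7² + 1)/(2·13) ≡ 12/9. 9⁻¹ ≡ 2 (mod 17) since 9·2 = 18 ≡ 1, so λ ≡ 12·2 ≡ 7.
  x = λ² - 7 - 7 = 49 - 14 ≡ 1; y = λ·(7 - 1) - 13 ≡ 12. → (1, 12)
double: tangent at (1, 12): λ = (3·1² + 1)/(2·12) ≡ 4/7. 7⁻¹ ≡ 5 (mod 17) since 7·5 = 35 ≡ 1, so λ ≡ 4·5 ≡ 3.
  x = λ² - 1 - 1 = 9 - 2 ≡ 7; y = λ·(1 - 7) - 12 ≡ 4. → (7, 4)
double: tangent at (7, 4): λ = (3·7² + 1)/(2·4) ≡ 12/8. 8⁻¹ ≡ 15 (mod 17), so λ ≡ 12·15 ≡ 10.
  x = λ² - 7 - 7 = 100 - 14 ≡ 1; y = λ·(7 - 1) - 4 ≡ 5. → (1, 5)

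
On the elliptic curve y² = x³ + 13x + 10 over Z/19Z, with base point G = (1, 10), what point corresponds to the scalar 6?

Double-and-add on 6 = (110)₂. Start with G = (1, 10) for the leading 1-bit.
double: tangent at (1, 10): λ = (3·1² + 13)/(2·10) ≡ 16/1. 1⁻¹ ≡ 1 (mod 19), so λ ≡ 16·1 ≡ 16.
  x = λ² - 1 - 1 = 256 - 2 ≡ 7; y = λ·(1 - 7) - 10 ≡ 8. → (7, 8)
add G: (7, 8) + (1, 10). λ = (10 - 8)/(1 - 7) ≡ 2/13 mod 19. 13⁻¹ ≡ 3 (mod 19), so λ ≡ 6.
  x = λ² - 7 - 1 = 36 - 8 ≡ 9; y = λ·(7 - 9) - 8 ≡ 18. → (9, 18)
double: tangent at (9, 18): λ = (3·9² + 13)/(2·18) ≡ 9/17. 17⁻¹ ≡ 9 (mod 19), so λ ≡ 9·9 ≡ 5.
  x = λ² - 9 - 9 = 25 - 18 ≡ 7; y = λ·(9 - 7) - 18 ≡ 11. → (7, 11)

(7, 11)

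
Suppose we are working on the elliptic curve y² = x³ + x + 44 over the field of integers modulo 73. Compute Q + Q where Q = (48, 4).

(53, 28)

tangent at (48, 4): λ = (3·48² + 1)/(2·4) ≡ 51/8. 8⁻¹ ≡ 64 (mod 73), so λ ≡ 51·64 ≡ 52.
  x = λ² - 48 - 48 = 2704 - 96 ≡ 53; y = λ·(48 - 53) - 4 ≡ 28. → (53, 28)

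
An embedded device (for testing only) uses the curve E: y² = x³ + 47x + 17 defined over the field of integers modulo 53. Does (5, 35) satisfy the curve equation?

yes

y² = 35² ≡ 6; x³ + 47x + 17 = 377 ≡ 6 (mod 53). 6 = 6.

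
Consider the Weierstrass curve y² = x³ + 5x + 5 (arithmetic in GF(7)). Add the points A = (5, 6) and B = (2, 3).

(5, 6) + (2, 3). λ = (3 - 6)/(2 - 5) ≡ 4/4 mod 7. 4⁻¹ ≡ 2 (mod 7) since 4·2 = 8 ≡ 1, so λ ≡ 1.
  x = λ² - 5 - 2 = 1 - 7 ≡ 1; y = λ·(5 - 1) - 6 ≡ 5. → (1, 5)

(1, 5)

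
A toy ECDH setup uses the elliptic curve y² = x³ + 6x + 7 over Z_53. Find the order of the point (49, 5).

4

2P: tangent at (49, 5): λ = (3·49² + 6)/(2·5) ≡ 1/10. 10⁻¹ ≡ 16 (mod 53) since 10·16 = 160 ≡ 1, so λ ≡ 1·16 ≡ 16.
  x = λ² - 49 - 49 = 256 - 98 ≡ 52; y = λ·(49 - 52) - 5 ≡ 0. → (52, 0)
3P: (52, 0) + (49, 5). λ = (5 - 0)/(49 - 52) ≡ 5/50 mod 53. 50⁻¹ ≡ 35 (mod 53), so λ ≡ 16.
  x = λ² - 52 - 49 = 256 - 101 ≡ 49; y = λ·(52 - 49) - 0 ≡ 48. → (49, 48)
4P: (49, 48) + (49, 5): same x and y₁ ≡ -y₂, so the sum is 𝒪.
4P = 𝒪, so the order is 4.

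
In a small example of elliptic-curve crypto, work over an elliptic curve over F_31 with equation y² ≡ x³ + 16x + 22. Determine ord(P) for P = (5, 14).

2P: tangent at (5, 14): λ = (3·5² + 16)/(2·14) ≡ 29/28. 28⁻¹ ≡ 10 (mod 31), so λ ≡ 29·10 ≡ 11.
  x = λ² - 5 - 5 = 121 - 10 ≡ 18; y = λ·(5 - 18) - 14 ≡ 29. → (18, 29)
3P: (18, 29) + (5, 14). λ = (14 - 29)/(5 - 18) ≡ 16/18 mod 31. 18⁻¹ ≡ 19 (mod 31), so λ ≡ 25.
  x = λ² - 18 - 5 = 625 - 23 ≡ 13; y = λ·(18 - 13) - 29 ≡ 3. → (13, 3)
4P: (13, 3) + (5, 14). λ = (14 - 3)/(5 - 13) ≡ 11/23 mod 31. 23⁻¹ ≡ 27 (mod 31) since 23·27 = 621 ≡ 1, so λ ≡ 18.
  x = λ² - 13 - 5 = 324 - 18 ≡ 27; y = λ·(13 - 27) - 3 ≡ 24. → (27, 24)
5P: (27, 24) + (5, 14). λ = (14 - 24)/(5 - 27) ≡ 21/9 mod 31. 9⁻¹ ≡ 7 (mod 31), so λ ≡ 23.
  x = λ² - 27 - 5 = 529 - 32 ≡ 1; y = λ·(27 - 1) - 24 ≡ 16. → (1, 16)
6P: (1, 16) + (5, 14). λ = (14 - 16)/(5 - 1) ≡ 29/4 mod 31. 4⁻¹ ≡ 8 (mod 31), so λ ≡ 15.
  x = λ² - 1 - 5 = 225 - 6 ≡ 2; y = λ·(1 - 2) - 16 ≡ 0. → (2, 0)
7P: (2, 0) + (5, 14). λ = (14 - 0)/(5 - 2) ≡ 14/3 mod 31. 3⁻¹ ≡ 21 (mod 31), so λ ≡ 15.
  x = λ² - 2 - 5 = 225 - 7 ≡ 1; y = λ·(2 - 1) - 0 ≡ 15. → (1, 15)
8P: (1, 15) + (5, 14). λ = (14 - 15)/(5 - 1) ≡ 30/4 mod 31. 4⁻¹ ≡ 8 (mod 31), so λ ≡ 23.
  x = λ² - 1 - 5 = 529 - 6 ≡ 27; y = λ·(1 - 27) - 15 ≡ 7. → (27, 7)
9P: (27, 7) + (5, 14). λ = (14 - 7)/(5 - 27) ≡ 7/9 mod 31. 9⁻¹ ≡ 7 (mod 31), so λ ≡ 18.
  x = λ² - 27 - 5 = 324 - 32 ≡ 13; y = λ·(27 - 13) - 7 ≡ 28. → (13, 28)
10P: (13, 28) + (5, 14). λ = (14 - 28)/(5 - 13) ≡ 17/23 mod 31. 23⁻¹ ≡ 27 (mod 31), so λ ≡ 25.
  x = λ² - 13 - 5 = 625 - 18 ≡ 18; y = λ·(13 - 18) - 28 ≡ 2. → (18, 2)
11P: (18, 2) + (5, 14). λ = (14 - 2)/(5 - 18) ≡ 12/18 mod 31. 18⁻¹ ≡ 19 (mod 31), so λ ≡ 11.
  x = λ² - 18 - 5 = 121 - 23 ≡ 5; y = λ·(18 - 5) - 2 ≡ 17. → (5, 17)
12P: (5, 17) + (5, 14): same x and y₁ ≡ -y₂, so the sum is O.
12P = O, so the order is 12.

12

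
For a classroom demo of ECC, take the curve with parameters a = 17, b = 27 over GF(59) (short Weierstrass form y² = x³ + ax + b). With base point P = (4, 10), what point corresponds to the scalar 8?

Double-and-add on 8 = (1000)₂. Start with P = (4, 10) for the leading 1-bit.
double: tangent at (4, 10): λ = (3·4² + 17)/(2·10) ≡ 6/20. 20⁻¹ ≡ 3 (mod 59), so λ ≡ 6·3 ≡ 18.
  x = λ² - 4 - 4 = 324 - 8 ≡ 21; y = λ·(4 - 21) - 10 ≡ 38. → (21, 38)
double: tangent at (21, 38): λ = (3·21² + 17)/(2·38) ≡ 42/17. 17⁻¹ ≡ 7 (mod 59), so λ ≡ 42·7 ≡ 58.
  x = λ² - 21 - 21 = 3364 - 42 ≡ 18; y = λ·(21 - 18) - 38 ≡ 18. → (18, 18)
double: tangent at (18, 18): λ = (3·18² + 17)/(2·18) ≡ 45/36. 36⁻¹ ≡ 41 (mod 59) since 36·41 = 1476 ≡ 1, so λ ≡ 45·41 ≡ 16.
  x = λ² - 18 - 18 = 256 - 36 ≡ 43; y = λ·(18 - 43) - 18 ≡ 54. → (43, 54)

(43, 54)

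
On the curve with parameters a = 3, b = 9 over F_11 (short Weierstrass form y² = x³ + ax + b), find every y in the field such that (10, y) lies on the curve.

x³ + 3x + 9 = 1039 ≡ 5 (mod 11).
Square roots of 5 mod 11: 4 and 7 (since 4² = 16 ≡ 5).

4, 7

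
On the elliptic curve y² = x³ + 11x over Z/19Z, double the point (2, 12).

tangent at (2, 12): λ = (3·2² + 11)/(2·12) ≡ 4/5. 5⁻¹ ≡ 4 (mod 19), so λ ≡ 4·4 ≡ 16.
  x = λ² - 2 - 2 = 256 - 4 ≡ 5; y = λ·(2 - 5) - 12 ≡ 16. → (5, 16)

(5, 16)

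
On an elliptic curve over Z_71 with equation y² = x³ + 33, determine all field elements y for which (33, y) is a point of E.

none

x³ + 0x + 33 = 35970 ≡ 44 (mod 71).
44 is a non-residue mod 71; no y exists.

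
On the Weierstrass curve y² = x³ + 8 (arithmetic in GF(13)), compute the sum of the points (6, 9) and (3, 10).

(6, 9) + (3, 10). λ = (10 - 9)/(3 - 6) ≡ 1/10 mod 13. 10⁻¹ ≡ 4 (mod 13) since 10·4 = 40 ≡ 1, so λ ≡ 4.
  x = λ² - 6 - 3 = 16 - 9 ≡ 7; y = λ·(6 - 7) - 9 ≡ 0. → (7, 0)

(7, 0)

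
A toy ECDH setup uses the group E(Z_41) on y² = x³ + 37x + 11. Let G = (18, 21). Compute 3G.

(6, 11)

Repeated addition: build up to 3G.
2G: tangent at (18, 21): λ = (3·18² + 37)/(2·21) ≡ 25/1. 1⁻¹ ≡ 1 (mod 41), so λ ≡ 25·1 ≡ 25.
  x = λ² - 18 - 18 = 625 - 36 ≡ 15; y = λ·(18 - 15) - 21 ≡ 13. → (15, 13)
3G: (15, 13) + (18, 21). λ = (21 - 13)/(18 - 15) ≡ 8/3 mod 41. 3⁻¹ ≡ 14 (mod 41) since 3·14 = 42 ≡ 1, so λ ≡ 30.
  x = λ² - 15 - 18 = 900 - 33 ≡ 6; y = λ·(15 - 6) - 13 ≡ 11. → (6, 11)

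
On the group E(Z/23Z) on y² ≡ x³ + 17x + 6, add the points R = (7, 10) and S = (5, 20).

(7, 10) + (5, 20). λ = (20 - 10)/(5 - 7) ≡ 10/21 mod 23. 21⁻¹ ≡ 11 (mod 23) since 21·11 = 231 ≡ 1, so λ ≡ 18.
  x = λ² - 7 - 5 = 324 - 12 ≡ 13; y = λ·(7 - 13) - 10 ≡ 20. → (13, 20)

(13, 20)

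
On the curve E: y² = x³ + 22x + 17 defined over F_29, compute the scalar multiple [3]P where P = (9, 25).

(3, 9)

Repeated addition: build up to 3P.
2P: tangent at (9, 25): λ = (3·9² + 22)/(2·25) ≡ 4/21. 21⁻¹ ≡ 18 (mod 29), so λ ≡ 4·18 ≡ 14.
  x = λ² - 9 - 9 = 196 - 18 ≡ 4; y = λ·(9 - 4) - 25 ≡ 16. → (4, 16)
3P: (4, 16) + (9, 25). λ = (25 - 16)/(9 - 4) ≡ 9/5 mod 29. 5⁻¹ ≡ 6 (mod 29) since 5·6 = 30 ≡ 1, so λ ≡ 25.
  x = λ² - 4 - 9 = 625 - 13 ≡ 3; y = λ·(4 - 3) - 16 ≡ 9. → (3, 9)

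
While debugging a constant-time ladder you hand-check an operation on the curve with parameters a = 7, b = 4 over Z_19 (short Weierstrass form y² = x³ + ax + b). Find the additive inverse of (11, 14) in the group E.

(11, 5)

-(11, 14) = (11, -14 mod 19) = (11, 5).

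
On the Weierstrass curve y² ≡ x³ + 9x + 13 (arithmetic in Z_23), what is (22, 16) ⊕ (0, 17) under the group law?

(2, 4)

(22, 16) + (0, 17). λ = (17 - 16)/(0 - 22) ≡ 1/1 mod 23. 1⁻¹ ≡ 1 (mod 23), so λ ≡ 1.
  x = λ² - 22 - 0 = 1 - 22 ≡ 2; y = λ·(22 - 2) - 16 ≡ 4. → (2, 4)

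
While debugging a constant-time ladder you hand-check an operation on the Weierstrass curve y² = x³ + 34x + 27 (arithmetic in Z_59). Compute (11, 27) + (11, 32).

O

The two points share x = 11 and their y-coordinates satisfy 27 + 32 ≡ 0 (mod 59), so they are inverses. Their sum is the point at infinity.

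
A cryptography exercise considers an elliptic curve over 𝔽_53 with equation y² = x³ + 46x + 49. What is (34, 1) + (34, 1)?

tangent at (34, 1): λ = (3·34² + 46)/(2·1) ≡ 16/2. 2⁻¹ ≡ 27 (mod 53), so λ ≡ 16·27 ≡ 8.
  x = λ² - 34 - 34 = 64 - 68 ≡ 49; y = λ·(34 - 49) - 1 ≡ 38. → (49, 38)

(49, 38)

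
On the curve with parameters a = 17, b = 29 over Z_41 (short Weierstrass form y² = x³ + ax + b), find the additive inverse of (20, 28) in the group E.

-(20, 28) = (20, -28 mod 41) = (20, 13).

(20, 13)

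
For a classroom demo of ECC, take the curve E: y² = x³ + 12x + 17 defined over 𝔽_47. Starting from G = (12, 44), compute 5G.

Repeated addition: build up to 5G.
2G: tangent at (12, 44): λ = (3·12² + 12)/(2·44) ≡ 21/41. 41⁻¹ ≡ 39 (mod 47) since 41·39 = 1599 ≡ 1, so λ ≡ 21·39 ≡ 20.
  x = λ² - 12 - 12 = 400 - 24 ≡ 0; y = λ·(12 - 0) - 44 ≡ 8. → (0, 8)
3G: (0, 8) + (12, 44). λ = (44 - 8)/(12 - 0) ≡ 36/12 mod 47. 12⁻¹ ≡ 4 (mod 47), so λ ≡ 3.
  x = λ² - 0 - 12 = 9 - 12 ≡ 44; y = λ·(0 - 44) - 8 ≡ 1. → (44, 1)
4G: (44, 1) + (12, 44). λ = (44 - 1)/(12 - 44) ≡ 43/15 mod 47. 15⁻¹ ≡ 22 (mod 47), so λ ≡ 6.
  x = λ² - 44 - 12 = 36 - 56 ≡ 27; y = λ·(44 - 27) - 1 ≡ 7. → (27, 7)
5G: (27, 7) + (12, 44). λ = (44 - 7)/(12 - 27) ≡ 37/32 mod 47. 32⁻¹ ≡ 25 (mod 47), so λ ≡ 32.
  x = λ² - 27 - 12 = 1024 - 39 ≡ 45; y = λ·(27 - 45) - 7 ≡ 28. → (45, 28)

(45, 28)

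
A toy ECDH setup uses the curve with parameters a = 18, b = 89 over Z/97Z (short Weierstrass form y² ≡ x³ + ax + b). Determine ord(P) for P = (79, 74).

5

2P: tangent at (79, 74): λ = (3·79² + 18)/(2·74) ≡ 20/51. 51⁻¹ ≡ 78 (mod 97), so λ ≡ 20·78 ≡ 8.
  x = λ² - 79 - 79 = 64 - 158 ≡ 3; y = λ·(79 - 3) - 74 ≡ 49. → (3, 49)
3P: (3, 49) + (79, 74). λ = (74 - 49)/(79 - 3) ≡ 25/76 mod 97. 76⁻¹ ≡ 60 (mod 97), so λ ≡ 45.
  x = λ² - 3 - 79 = 2025 - 82 ≡ 3; y = λ·(3 - 3) - 49 ≡ 48. → (3, 48)
4P: (3, 48) + (79, 74). λ = (74 - 48)/(79 - 3) ≡ 26/76 mod 97. 76⁻¹ ≡ 60 (mod 97) since 76·60 = 4560 ≡ 1, so λ ≡ 8.
  x = λ² - 3 - 79 = 64 - 82 ≡ 79; y = λ·(3 - 79) - 48 ≡ 23. → (79, 23)
5P: (79, 23) + (79, 74): same x and y₁ ≡ -y₂, so the sum is O.
5P = O, so the order is 5.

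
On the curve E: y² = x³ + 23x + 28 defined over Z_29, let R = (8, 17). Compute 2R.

(6, 11)

tangent at (8, 17): λ = (3·8² + 23)/(2·17) ≡ 12/5. 5⁻¹ ≡ 6 (mod 29), so λ ≡ 12·6 ≡ 14.
  x = λ² - 8 - 8 = 196 - 16 ≡ 6; y = λ·(8 - 6) - 17 ≡ 11. → (6, 11)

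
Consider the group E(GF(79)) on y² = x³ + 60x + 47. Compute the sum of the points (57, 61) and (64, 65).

(47, 35)

(57, 61) + (64, 65). λ = (65 - 61)/(64 - 57) ≡ 4/7 mod 79. 7⁻¹ ≡ 34 (mod 79), so λ ≡ 57.
  x = λ² - 57 - 64 = 3249 - 121 ≡ 47; y = λ·(57 - 47) - 61 ≡ 35. → (47, 35)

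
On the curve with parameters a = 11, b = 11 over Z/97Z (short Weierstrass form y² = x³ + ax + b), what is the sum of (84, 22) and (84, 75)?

The two points share x = 84 and their y-coordinates satisfy 22 + 75 ≡ 0 (mod 97), so they are inverses. Their sum is ∞.

O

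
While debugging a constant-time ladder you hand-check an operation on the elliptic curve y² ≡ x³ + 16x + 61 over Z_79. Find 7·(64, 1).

Write P = (64, 1).
Double-and-add on 7 = (111)₂. Start with P = (64, 1) for the leading 1-bit.
double: tangent at (64, 1): λ = (3·64² + 16)/(2·1) ≡ 59/2. 2⁻¹ ≡ 40 (mod 79) since 2·40 = 80 ≡ 1, so λ ≡ 59·40 ≡ 69.
  x = λ² - 64 - 64 = 4761 - 128 ≡ 51; y = λ·(64 - 51) - 1 ≡ 27. → (51, 27)
add P: (51, 27) + (64, 1). λ = (1 - 27)/(64 - 51) ≡ 53/13 mod 79. 13⁻¹ ≡ 73 (mod 79) since 13·73 = 949 ≡ 1, so λ ≡ 77.
  x = λ² - 51 - 64 = 5929 - 115 ≡ 47; y = λ·(51 - 47) - 27 ≡ 44. → (47, 44)
double: tangent at (47, 44): λ = (3·47² + 16)/(2·44) ≡ 7/9. 9⁻¹ ≡ 44 (mod 79) since 9·44 = 396 ≡ 1, so λ ≡ 7·44 ≡ 71.
  x = λ² - 47 - 47 = 5041 - 94 ≡ 49; y = λ·(47 - 49) - 44 ≡ 51. → (49, 51)
add P: (49, 51) + (64, 1). λ = (1 - 51)/(64 - 49) ≡ 29/15 mod 79. 15⁻¹ ≡ 58 (mod 79), so λ ≡ 23.
  x = λ² - 49 - 64 = 529 - 113 ≡ 21; y = λ·(49 - 21) - 51 ≡ 40. → (21, 40)

(21, 40)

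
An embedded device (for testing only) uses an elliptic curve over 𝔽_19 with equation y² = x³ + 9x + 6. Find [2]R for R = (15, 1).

tangent at (15, 1): λ = (3·15² + 9)/(2·1) ≡ 0/2. 2⁻¹ ≡ 10 (mod 19), so λ ≡ 0·10 ≡ 0.
  x = λ² - 15 - 15 = 0 - 30 ≡ 8; y = λ·(15 - 8) - 1 ≡ 18. → (8, 18)

(8, 18)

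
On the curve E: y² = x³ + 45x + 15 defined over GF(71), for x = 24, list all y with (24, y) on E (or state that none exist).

3, 68

x³ + 45x + 15 = 14919 ≡ 9 (mod 71).
Square roots of 9 mod 71: 3 and 68 (since 3² = 9 ≡ 9).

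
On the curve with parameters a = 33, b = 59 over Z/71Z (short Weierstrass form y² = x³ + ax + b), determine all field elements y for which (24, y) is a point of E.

x³ + 33x + 59 = 14675 ≡ 49 (mod 71).
Square roots of 49 mod 71: 7 and 64 (since 7² = 49 ≡ 49).

7, 64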